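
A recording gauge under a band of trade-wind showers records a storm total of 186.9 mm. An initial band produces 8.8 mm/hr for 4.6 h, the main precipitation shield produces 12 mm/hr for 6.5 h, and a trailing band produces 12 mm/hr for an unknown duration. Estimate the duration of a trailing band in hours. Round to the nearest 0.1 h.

duration ≈ 5.7 h

Known phases: 8.8 × 4.6 + 12 × 6.5 = 40.48 + 78 = 118.48 mm.
Remaining depth = 186.9 − 118.48 = 68.42 mm.
Duration = 68.42 / 12 = 5.7 h.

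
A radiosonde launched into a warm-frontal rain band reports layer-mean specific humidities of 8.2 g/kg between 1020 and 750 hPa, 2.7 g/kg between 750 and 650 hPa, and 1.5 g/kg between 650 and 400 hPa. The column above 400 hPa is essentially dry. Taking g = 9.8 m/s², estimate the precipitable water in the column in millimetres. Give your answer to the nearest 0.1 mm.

PW ≈ 29.2 mm

Precipitable water is the column-integrated vapour mass per unit area: PW = (1/g) Σ q̄ Δp, with q in kg/kg and Δp in Pa (1 kg/m² of water = 1 mm).
Layer 1020–750 hPa: Δp = 270 hPa = 27000 Pa, q̄ = 0.0082 kg/kg → 0.0082 × 27000 / 9.8 = 22.59 mm
Layer 750–650 hPa: Δp = 100 hPa = 10000 Pa, q̄ = 0.0027 kg/kg → 0.0027 × 10000 / 9.8 = 2.76 mm
Layer 650–400 hPa: Δp = 250 hPa = 25000 Pa, q̄ = 0.0015 kg/kg → 0.0015 × 25000 / 9.8 = 3.83 mm
PW = 22.59 + 2.76 + 3.83 = 29.18 ≈ 29.2 mm.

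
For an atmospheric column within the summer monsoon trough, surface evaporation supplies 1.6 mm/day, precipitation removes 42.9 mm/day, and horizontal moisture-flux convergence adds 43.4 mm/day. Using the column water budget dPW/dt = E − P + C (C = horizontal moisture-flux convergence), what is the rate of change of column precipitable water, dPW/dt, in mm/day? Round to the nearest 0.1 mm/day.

dPW/dt = E − P + C = 1.6 − 42.9 + (43.4) = 2.1 mm/day.

dPW/dt ≈ 2.1 mm/day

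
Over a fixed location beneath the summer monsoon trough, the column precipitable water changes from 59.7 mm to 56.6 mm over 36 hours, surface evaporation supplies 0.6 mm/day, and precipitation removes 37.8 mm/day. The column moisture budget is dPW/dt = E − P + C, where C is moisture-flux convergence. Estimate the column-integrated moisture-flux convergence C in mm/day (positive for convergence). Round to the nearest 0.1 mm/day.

C ≈ 35.1 mm/day

dPW/dt = (56.6 − 59.7) mm / (36/24 day) = -2.067 mm/day.
C = dPW/dt − E + P = (-2.067) − 0.6 + 37.8 = 35.1 mm/day.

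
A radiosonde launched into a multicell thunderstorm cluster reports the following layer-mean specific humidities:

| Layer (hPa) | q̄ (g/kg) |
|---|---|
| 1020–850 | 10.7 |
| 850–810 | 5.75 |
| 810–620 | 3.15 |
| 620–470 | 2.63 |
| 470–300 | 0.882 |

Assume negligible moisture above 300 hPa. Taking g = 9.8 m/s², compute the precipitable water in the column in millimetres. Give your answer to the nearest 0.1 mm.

PW ≈ 32.6 mm

Precipitable water is the column-integrated vapour mass per unit area: PW = (1/g) Σ q̄ Δp, with q in kg/kg and Δp in Pa (1 kg/m² of water = 1 mm).
Layer 1020–850 hPa: Δp = 170 hPa = 17000 Pa, q̄ = 0.0107 kg/kg → 0.0107 × 17000 / 9.8 = 18.56 mm
Layer 850–810 hPa: Δp = 40 hPa = 4000 Pa, q̄ = 0.00575 kg/kg → 0.00575 × 4000 / 9.8 = 2.35 mm
Layer 810–620 hPa: Δp = 190 hPa = 19000 Pa, q̄ = 0.00315 kg/kg → 0.00315 × 19000 / 9.8 = 6.11 mm
Layer 620–470 hPa: Δp = 150 hPa = 15000 Pa, q̄ = 0.00263 kg/kg → 0.00263 × 15000 / 9.8 = 4.03 mm
Layer 470–300 hPa: Δp = 170 hPa = 17000 Pa, q̄ = 0.000882 kg/kg → 0.000882 × 17000 / 9.8 = 1.53 mm
PW = 18.56 + 2.35 + 6.11 + 4.03 + 1.53 = 32.58 ≈ 32.6 mm.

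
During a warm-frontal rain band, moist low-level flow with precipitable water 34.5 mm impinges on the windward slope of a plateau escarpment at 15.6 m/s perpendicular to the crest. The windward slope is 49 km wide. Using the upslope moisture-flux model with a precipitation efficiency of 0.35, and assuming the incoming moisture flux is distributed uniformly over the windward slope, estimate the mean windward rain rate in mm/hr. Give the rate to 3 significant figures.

Incoming column moisture flux per unit ridge length: F = V × PW = 15.6 × 34.5 = 538.2 mm·m/s.
Spread over the 49 km slope with efficiency ε = 0.35: R = ε·F/W = 0.35 × 538.2 / 49000 m = 3.844e-03 mm/s.
R = 3.844e-03 × 3600 = 13.8 mm/hr.

R ≈ 13.8 mm/hr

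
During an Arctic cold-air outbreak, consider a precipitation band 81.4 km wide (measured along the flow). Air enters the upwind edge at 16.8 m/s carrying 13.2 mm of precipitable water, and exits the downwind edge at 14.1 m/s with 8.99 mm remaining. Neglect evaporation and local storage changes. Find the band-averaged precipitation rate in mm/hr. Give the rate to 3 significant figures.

R ≈ 4.20 mm/hr

Column moisture flux per unit crosswind length is F = V × PW.
Inflow: F_in = 16.8 × 13.2 = 221.76 mm·m/s
Outflow: F_out = 14.1 × 8.99 = 126.759 mm·m/s
Steady-state rate R = (F_in − F_out)/L = (221.76 − 126.759) / 81400 m = 1.167e-03 mm/s.
R = 1.167e-03 × 3600 = 4.20 mm/hr.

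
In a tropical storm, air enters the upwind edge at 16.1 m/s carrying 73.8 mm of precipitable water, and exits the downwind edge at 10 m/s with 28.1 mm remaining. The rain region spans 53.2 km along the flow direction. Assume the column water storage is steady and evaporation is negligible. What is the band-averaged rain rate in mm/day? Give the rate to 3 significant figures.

R ≈ 1470 mm/day

Column moisture flux per unit crosswind length is F = V × PW.
Inflow: F_in = 16.1 × 73.8 = 1188.18 mm·m/s
Outflow: F_out = 10 × 28.1 = 281 mm·m/s
Steady-state rate R = (F_in − F_out)/L = (1188.18 − 281) / 53200 m = 1.705e-02 mm/s.
R = 1.705e-02 × 3600 × 24 = 1470 mm/day.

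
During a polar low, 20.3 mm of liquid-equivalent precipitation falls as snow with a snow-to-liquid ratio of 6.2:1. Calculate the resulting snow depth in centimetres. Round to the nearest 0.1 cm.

Snow depth = liquid × ratio = 20.3 mm × 6.2 = 125.86 mm = 12.6 cm.

snow depth ≈ 12.6 cm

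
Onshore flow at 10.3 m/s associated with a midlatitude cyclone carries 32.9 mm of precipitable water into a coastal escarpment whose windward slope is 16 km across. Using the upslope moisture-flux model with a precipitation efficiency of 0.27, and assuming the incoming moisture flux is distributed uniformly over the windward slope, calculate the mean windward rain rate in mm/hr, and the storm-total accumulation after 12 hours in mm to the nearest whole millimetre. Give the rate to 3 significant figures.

Incoming column moisture flux per unit ridge length: F = V × PW = 10.3 × 32.9 = 338.87 mm·m/s.
Spread over the 16 km slope with efficiency ε = 0.27: R = ε·F/W = 0.27 × 338.87 / 16000 m = 5.718e-03 mm/s.
R = 5.718e-03 × 3600 = 20.6 mm/hr.
Over 12 h: total = 20.6 × 12 = 247.2 ≈ 247 mm.

R ≈ 20.6 mm/hr; total ≈ 247 mm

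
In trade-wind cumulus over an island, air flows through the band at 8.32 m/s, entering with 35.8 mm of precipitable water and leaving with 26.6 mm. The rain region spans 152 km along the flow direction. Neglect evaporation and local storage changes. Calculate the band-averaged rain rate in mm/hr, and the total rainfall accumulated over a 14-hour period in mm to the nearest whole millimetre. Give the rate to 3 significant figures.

R ≈ 1.81 mm/hr; total ≈ 25 mm

Column moisture flux per unit crosswind length is F = V × PW.
Inflow: F_in = 8.32 × 35.8 = 297.856 mm·m/s
Outflow: F_out = 8.32 × 26.6 = 221.312 mm·m/s
Steady-state rate R = (F_in − F_out)/L = (297.856 − 221.312) / 152000 m = 5.036e-04 mm/s.
R = 5.036e-04 × 3600 = 1.81 mm/hr.
Over 14 h: total = 1.81 × 14 = 25.34 ≈ 25 mm.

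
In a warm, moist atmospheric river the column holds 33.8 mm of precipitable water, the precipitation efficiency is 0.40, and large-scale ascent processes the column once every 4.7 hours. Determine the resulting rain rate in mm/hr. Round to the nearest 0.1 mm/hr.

R ≈ 2.9 mm/hr

Each overturning extracts ε × PW = 0.40 × 33.8 = 13.52 mm.
Rate = ε·PW / τ = 13.52 / 4.7 h = 2.9 mm/hr.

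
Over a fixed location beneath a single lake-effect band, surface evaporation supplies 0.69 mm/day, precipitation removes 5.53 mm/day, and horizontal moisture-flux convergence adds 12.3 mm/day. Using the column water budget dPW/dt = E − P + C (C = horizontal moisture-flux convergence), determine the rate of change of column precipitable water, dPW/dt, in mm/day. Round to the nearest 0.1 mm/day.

dPW/dt = E − P + C = 0.69 − 5.53 + (12.3) = 7.5 mm/day.

dPW/dt ≈ 7.5 mm/day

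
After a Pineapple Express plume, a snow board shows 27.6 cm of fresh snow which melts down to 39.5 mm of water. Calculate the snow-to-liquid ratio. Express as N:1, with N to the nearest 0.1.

ratio ≈ 7.0

Ratio = snow depth / SWE = 276 mm / 39.5 mm = 7.0, i.e. 7.0:1.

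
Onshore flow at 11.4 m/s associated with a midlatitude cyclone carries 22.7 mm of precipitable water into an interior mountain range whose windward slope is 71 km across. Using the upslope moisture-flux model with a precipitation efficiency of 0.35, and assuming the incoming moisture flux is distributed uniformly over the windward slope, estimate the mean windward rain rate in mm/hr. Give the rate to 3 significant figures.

R ≈ 4.59 mm/hr

Incoming column moisture flux per unit ridge length: F = V × PW = 11.4 × 22.7 = 258.78 mm·m/s.
Spread over the 71 km slope with efficiency ε = 0.35: R = ε·F/W = 0.35 × 258.78 / 71000 m = 1.276e-03 mm/s.
R = 1.276e-03 × 3600 = 4.59 mm/hr.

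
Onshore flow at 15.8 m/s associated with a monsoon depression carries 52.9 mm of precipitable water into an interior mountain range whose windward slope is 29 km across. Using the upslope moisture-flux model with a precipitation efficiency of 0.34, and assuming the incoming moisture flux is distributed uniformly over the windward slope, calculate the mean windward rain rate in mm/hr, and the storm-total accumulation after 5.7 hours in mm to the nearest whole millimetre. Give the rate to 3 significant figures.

R ≈ 35.3 mm/hr; total ≈ 201 mm

Incoming column moisture flux per unit ridge length: F = V × PW = 15.8 × 52.9 = 835.82 mm·m/s.
Spread over the 29 km slope with efficiency ε = 0.34: R = ε·F/W = 0.34 × 835.82 / 29000 m = 9.799e-03 mm/s.
R = 9.799e-03 × 3600 = 35.3 mm/hr.
Over 5.7 h: total = 35.3 × 5.7 = 201.21 ≈ 201 mm.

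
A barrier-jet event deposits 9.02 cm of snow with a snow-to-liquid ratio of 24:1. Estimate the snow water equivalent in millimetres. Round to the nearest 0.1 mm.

SWE ≈ 3.8 mm

SWE = snow depth / ratio = 9.02 cm / 24 = 0.376 cm = 3.8 mm.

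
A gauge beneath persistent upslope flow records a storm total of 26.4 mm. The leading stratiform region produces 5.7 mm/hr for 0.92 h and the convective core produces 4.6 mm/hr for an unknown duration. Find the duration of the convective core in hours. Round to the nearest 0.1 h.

Known phases: 5.7 × 0.92 = 5.244 mm.
Remaining depth = 26.4 − 5.244 = 21.156 mm.
Duration = 21.156 / 4.6 = 4.6 h.

duration ≈ 4.6 h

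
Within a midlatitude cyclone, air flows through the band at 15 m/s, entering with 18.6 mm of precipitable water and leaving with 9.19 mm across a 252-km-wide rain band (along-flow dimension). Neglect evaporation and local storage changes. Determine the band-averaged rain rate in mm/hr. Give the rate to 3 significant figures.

Column moisture flux per unit crosswind length is F = V × PW.
Inflow: F_in = 15 × 18.6 = 279 mm·m/s
Outflow: F_out = 15 × 9.19 = 137.85 mm·m/s
Steady-state rate R = (F_in − F_out)/L = (279 − 137.85) / 252000 m = 5.601e-04 mm/s.
R = 5.601e-04 × 3600 = 2.02 mm/hr.

R ≈ 2.02 mm/hr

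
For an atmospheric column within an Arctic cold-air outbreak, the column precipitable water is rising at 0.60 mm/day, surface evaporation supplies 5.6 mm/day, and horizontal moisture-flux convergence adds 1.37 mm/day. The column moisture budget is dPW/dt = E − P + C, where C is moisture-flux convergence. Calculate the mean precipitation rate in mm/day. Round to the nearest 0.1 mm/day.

dPW/dt = +0.60 mm/day.
P = E + C − dPW/dt = 5.6 + (1.37) − (+0.60) = 6.4 mm/day.

P ≈ 6.4 mm/day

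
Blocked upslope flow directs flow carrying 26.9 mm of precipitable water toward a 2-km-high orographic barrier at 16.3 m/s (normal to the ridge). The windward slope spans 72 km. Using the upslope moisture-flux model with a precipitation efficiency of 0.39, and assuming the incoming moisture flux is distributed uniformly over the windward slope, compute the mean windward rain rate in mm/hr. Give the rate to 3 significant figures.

Incoming column moisture flux per unit ridge length: F = V × PW = 16.3 × 26.9 = 438.47 mm·m/s.
Spread over the 72 km slope with efficiency ε = 0.39: R = ε·F/W = 0.39 × 438.47 / 72000 m = 2.375e-03 mm/s.
R = 2.375e-03 × 3600 = 8.55 mm/hr.

R ≈ 8.55 mm/hr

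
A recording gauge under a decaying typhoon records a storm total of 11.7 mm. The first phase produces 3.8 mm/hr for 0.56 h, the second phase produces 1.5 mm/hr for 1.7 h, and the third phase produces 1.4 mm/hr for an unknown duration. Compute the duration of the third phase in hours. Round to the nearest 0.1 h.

duration ≈ 5.0 h

Known phases: 3.8 × 0.56 + 1.5 × 1.7 = 2.128 + 2.55 = 4.678 mm.
Remaining depth = 11.7 − 4.678 = 7.022 mm.
Duration = 7.022 / 1.4 = 5.0 h.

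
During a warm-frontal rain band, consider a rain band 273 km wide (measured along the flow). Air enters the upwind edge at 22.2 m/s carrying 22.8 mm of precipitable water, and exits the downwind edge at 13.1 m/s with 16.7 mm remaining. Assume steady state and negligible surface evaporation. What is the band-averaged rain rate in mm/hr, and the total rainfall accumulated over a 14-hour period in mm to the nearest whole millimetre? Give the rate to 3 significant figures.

Column moisture flux per unit crosswind length is F = V × PW.
Inflow: F_in = 22.2 × 22.8 = 506.16 mm·m/s
Outflow: F_out = 13.1 × 16.7 = 218.77 mm·m/s
Steady-state rate R = (F_in − F_out)/L = (506.16 − 218.77) / 273000 m = 1.053e-03 mm/s.
R = 1.053e-03 × 3600 = 3.79 mm/hr.
Over 14 h: total = 3.79 × 14 = 53.06 ≈ 53 mm.

R ≈ 3.79 mm/hr; total ≈ 53 mm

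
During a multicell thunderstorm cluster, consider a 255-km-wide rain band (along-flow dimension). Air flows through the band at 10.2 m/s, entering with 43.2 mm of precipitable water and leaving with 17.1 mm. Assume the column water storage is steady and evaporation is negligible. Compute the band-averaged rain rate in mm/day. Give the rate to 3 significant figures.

R ≈ 90.2 mm/day

Column moisture flux per unit crosswind length is F = V × PW.
Inflow: F_in = 10.2 × 43.2 = 440.64 mm·m/s
Outflow: F_out = 10.2 × 17.1 = 174.42 mm·m/s
Steady-state rate R = (F_in − F_out)/L = (440.64 − 174.42) / 255000 m = 1.044e-03 mm/s.
R = 1.044e-03 × 3600 × 24 = 90.2 mm/day.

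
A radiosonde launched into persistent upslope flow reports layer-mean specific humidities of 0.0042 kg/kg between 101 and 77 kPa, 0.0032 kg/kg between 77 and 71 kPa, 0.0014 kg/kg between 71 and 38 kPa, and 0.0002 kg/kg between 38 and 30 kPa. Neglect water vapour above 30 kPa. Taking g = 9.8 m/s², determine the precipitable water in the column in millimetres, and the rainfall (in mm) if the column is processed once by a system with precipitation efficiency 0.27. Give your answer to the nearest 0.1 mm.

PW ≈ 17.1 mm; rainfall ≈ 4.6 mm

Precipitable water is the column-integrated vapour mass per unit area: PW = (1/g) Σ q̄ Δp, with q in kg/kg and Δp in Pa (1 kg/m² of water = 1 mm).
Layer 101–77 kPa: Δp = 240 hPa = 24000 Pa, q̄ = 0.0042 kg/kg → 0.0042 × 24000 / 9.8 = 10.29 mm
Layer 77–71 kPa: Δp = 60 hPa = 6000 Pa, q̄ = 0.0032 kg/kg → 0.0032 × 6000 / 9.8 = 1.96 mm
Layer 71–38 kPa: Δp = 330 hPa = 33000 Pa, q̄ = 0.0014 kg/kg → 0.0014 × 33000 / 9.8 = 4.71 mm
Layer 38–30 kPa: Δp = 80 hPa = 8000 Pa, q̄ = 0.0002 kg/kg → 0.0002 × 8000 / 9.8 = 0.16 mm
PW = 10.29 + 1.96 + 4.71 + 0.16 = 17.12 ≈ 17.1 mm.
Rainfall = ε × PW = 0.27 × 17.1 = 4.6 mm.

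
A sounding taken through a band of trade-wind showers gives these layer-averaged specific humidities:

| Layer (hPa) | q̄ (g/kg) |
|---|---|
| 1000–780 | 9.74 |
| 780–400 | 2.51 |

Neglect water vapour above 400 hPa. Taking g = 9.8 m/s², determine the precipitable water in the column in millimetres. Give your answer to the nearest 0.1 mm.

PW ≈ 31.6 mm

Precipitable water is the column-integrated vapour mass per unit area: PW = (1/g) Σ q̄ Δp, with q in kg/kg and Δp in Pa (1 kg/m² of water = 1 mm).
Layer 1000–780 hPa: Δp = 220 hPa = 22000 Pa, q̄ = 0.00974 kg/kg → 0.00974 × 22000 / 9.8 = 21.87 mm
Layer 780–400 hPa: Δp = 380 hPa = 38000 Pa, q̄ = 0.00251 kg/kg → 0.00251 × 38000 / 9.8 = 9.73 mm
PW = 21.87 + 9.73 = 31.60 ≈ 31.6 mm.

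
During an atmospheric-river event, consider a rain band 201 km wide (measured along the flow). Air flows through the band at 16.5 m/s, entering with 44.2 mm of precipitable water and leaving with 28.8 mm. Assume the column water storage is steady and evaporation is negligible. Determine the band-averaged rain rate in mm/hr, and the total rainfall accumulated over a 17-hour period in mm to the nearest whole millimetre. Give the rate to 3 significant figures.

R ≈ 4.55 mm/hr; total ≈ 77 mm

Column moisture flux per unit crosswind length is F = V × PW.
Inflow: F_in = 16.5 × 44.2 = 729.3 mm·m/s
Outflow: F_out = 16.5 × 28.8 = 475.2 mm·m/s
Steady-state rate R = (F_in − F_out)/L = (729.3 − 475.2) / 201000 m = 1.264e-03 mm/s.
R = 1.264e-03 × 3600 = 4.55 mm/hr.
Over 17 h: total = 4.55 × 17 = 77.35 ≈ 77 mm.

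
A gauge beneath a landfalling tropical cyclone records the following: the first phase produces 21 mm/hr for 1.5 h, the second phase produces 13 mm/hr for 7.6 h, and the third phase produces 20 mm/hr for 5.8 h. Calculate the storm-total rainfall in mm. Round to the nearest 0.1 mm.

Total = Σ Rᵢ Δtᵢ = 21 × 1.5 + 13 × 7.6 + 20 × 5.8
      = 31.5 + 98.8 + 116 = 246.3 mm.

total ≈ 246.3 mm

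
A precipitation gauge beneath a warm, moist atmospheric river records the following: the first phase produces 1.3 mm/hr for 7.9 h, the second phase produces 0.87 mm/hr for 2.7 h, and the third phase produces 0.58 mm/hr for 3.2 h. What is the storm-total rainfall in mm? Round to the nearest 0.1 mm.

Total = Σ Rᵢ Δtᵢ = 1.3 × 7.9 + 0.87 × 2.7 + 0.58 × 3.2
      = 10.27 + 2.349 + 1.856 = 14.5 mm.

total ≈ 14.5 mm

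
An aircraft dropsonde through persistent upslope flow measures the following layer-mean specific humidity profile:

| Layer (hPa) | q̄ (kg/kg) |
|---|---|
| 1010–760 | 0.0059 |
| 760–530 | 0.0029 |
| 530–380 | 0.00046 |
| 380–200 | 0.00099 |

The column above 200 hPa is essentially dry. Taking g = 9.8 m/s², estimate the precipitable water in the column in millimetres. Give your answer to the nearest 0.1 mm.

PW ≈ 24.4 mm

Precipitable water is the column-integrated vapour mass per unit area: PW = (1/g) Σ q̄ Δp, with q in kg/kg and Δp in Pa (1 kg/m² of water = 1 mm).
Layer 1010–760 hPa: Δp = 250 hPa = 25000 Pa, q̄ = 0.0059 kg/kg → 0.0059 × 25000 / 9.8 = 15.05 mm
Layer 760–530 hPa: Δp = 230 hPa = 23000 Pa, q̄ = 0.0029 kg/kg → 0.0029 × 23000 / 9.8 = 6.81 mm
Layer 530–380 hPa: Δp = 150 hPa = 15000 Pa, q̄ = 0.00046 kg/kg → 0.00046 × 15000 / 9.8 = 0.70 mm
Layer 380–200 hPa: Δp = 180 hPa = 18000 Pa, q̄ = 0.00099 kg/kg → 0.00099 × 18000 / 9.8 = 1.82 mm
PW = 15.05 + 6.81 + 0.70 + 1.82 = 24.38 ≈ 24.4 mm.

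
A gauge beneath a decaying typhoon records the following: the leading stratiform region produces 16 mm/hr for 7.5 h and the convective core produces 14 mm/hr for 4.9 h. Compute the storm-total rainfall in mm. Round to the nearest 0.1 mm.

total ≈ 188.6 mm

Total = Σ Rᵢ Δtᵢ = 16 × 7.5 + 14 × 4.9
      = 120 + 68.6 = 188.6 mm.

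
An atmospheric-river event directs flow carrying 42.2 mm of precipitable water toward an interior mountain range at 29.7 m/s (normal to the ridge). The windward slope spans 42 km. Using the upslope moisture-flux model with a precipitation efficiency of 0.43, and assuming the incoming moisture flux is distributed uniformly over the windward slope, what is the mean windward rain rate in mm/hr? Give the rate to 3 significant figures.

R ≈ 46.2 mm/hr

Incoming column moisture flux per unit ridge length: F = V × PW = 29.7 × 42.2 = 1253.34 mm·m/s.
Spread over the 42 km slope with efficiency ε = 0.43: R = ε·F/W = 0.43 × 1253.34 / 42000 m = 1.283e-02 mm/s.
R = 1.283e-02 × 3600 = 46.2 mm/hr.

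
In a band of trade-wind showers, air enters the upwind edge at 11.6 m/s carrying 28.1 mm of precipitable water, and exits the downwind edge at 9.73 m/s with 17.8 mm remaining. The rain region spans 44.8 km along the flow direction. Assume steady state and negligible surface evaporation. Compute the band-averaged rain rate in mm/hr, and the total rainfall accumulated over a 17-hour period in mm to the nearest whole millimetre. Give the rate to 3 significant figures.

Column moisture flux per unit crosswind length is F = V × PW.
Inflow: F_in = 11.6 × 28.1 = 325.96 mm·m/s
Outflow: F_out = 9.73 × 17.8 = 173.194 mm·m/s
Steady-state rate R = (F_in − F_out)/L = (325.96 − 173.194) / 44800 m = 3.410e-03 mm/s.
R = 3.410e-03 × 3600 = 12.3 mm/hr.
Over 17 h: total = 12.3 × 17 = 209.1 ≈ 209 mm.

R ≈ 12.3 mm/hr; total ≈ 209 mm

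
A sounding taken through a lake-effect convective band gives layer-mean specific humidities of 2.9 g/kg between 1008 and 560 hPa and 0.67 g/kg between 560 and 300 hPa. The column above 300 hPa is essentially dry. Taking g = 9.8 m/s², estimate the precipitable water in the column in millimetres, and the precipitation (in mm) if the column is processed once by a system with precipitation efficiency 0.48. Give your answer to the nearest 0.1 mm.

Precipitable water is the column-integrated vapour mass per unit area: PW = (1/g) Σ q̄ Δp, with q in kg/kg and Δp in Pa (1 kg/m² of water = 1 mm).
Layer 1008–560 hPa: Δp = 448 hPa = 44800 Pa, q̄ = 0.0029 kg/kg → 0.0029 × 44800 / 9.8 = 13.26 mm
Layer 560–300 hPa: Δp = 260 hPa = 26000 Pa, q̄ = 0.00067 kg/kg → 0.00067 × 26000 / 9.8 = 1.78 mm
PW = 13.26 + 1.78 = 15.04 ≈ 15.0 mm.
Precipitation = ε × PW = 0.48 × 15.0 = 7.2 mm.

PW ≈ 15.0 mm; precipitation ≈ 7.2 mm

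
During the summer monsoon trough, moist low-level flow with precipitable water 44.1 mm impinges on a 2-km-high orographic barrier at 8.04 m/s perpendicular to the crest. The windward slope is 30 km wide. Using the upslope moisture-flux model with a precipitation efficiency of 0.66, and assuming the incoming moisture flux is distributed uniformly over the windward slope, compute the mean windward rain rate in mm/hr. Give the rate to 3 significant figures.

Incoming column moisture flux per unit ridge length: F = V × PW = 8.04 × 44.1 = 354.564 mm·m/s.
Spread over the 30 km slope with efficiency ε = 0.66: R = ε·F/W = 0.66 × 354.564 / 30000 m = 7.800e-03 mm/s.
R = 7.800e-03 × 3600 = 28.1 mm/hr.

R ≈ 28.1 mm/hr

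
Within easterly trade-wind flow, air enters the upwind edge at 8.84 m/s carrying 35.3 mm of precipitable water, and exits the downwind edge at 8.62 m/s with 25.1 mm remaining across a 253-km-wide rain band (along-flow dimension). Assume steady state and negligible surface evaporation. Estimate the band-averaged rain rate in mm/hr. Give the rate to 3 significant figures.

Column moisture flux per unit crosswind length is F = V × PW.
Inflow: F_in = 8.84 × 35.3 = 312.052 mm·m/s
Outflow: F_out = 8.62 × 25.1 = 216.362 mm·m/s
Steady-state rate R = (F_in − F_out)/L = (312.052 − 216.362) / 253000 m = 3.782e-04 mm/s.
R = 3.782e-04 × 3600 = 1.36 mm/hr.

R ≈ 1.36 mm/hr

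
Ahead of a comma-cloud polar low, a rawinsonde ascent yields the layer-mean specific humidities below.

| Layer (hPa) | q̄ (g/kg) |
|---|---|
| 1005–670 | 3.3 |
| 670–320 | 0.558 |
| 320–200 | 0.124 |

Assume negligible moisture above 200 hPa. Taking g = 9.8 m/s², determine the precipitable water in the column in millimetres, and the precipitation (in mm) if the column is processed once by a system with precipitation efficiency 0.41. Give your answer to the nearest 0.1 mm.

Precipitable water is the column-integrated vapour mass per unit area: PW = (1/g) Σ q̄ Δp, with q in kg/kg and Δp in Pa (1 kg/m² of water = 1 mm).
Layer 1005–670 hPa: Δp = 335 hPa = 33500 Pa, q̄ = 0.0033 kg/kg → 0.0033 × 33500 / 9.8 = 11.28 mm
Layer 670–320 hPa: Δp = 350 hPa = 35000 Pa, q̄ = 0.000558 kg/kg → 0.000558 × 35000 / 9.8 = 1.99 mm
Layer 320–200 hPa: Δp = 120 hPa = 12000 Pa, q̄ = 0.000124 kg/kg → 0.000124 × 12000 / 9.8 = 0.15 mm
PW = 11.28 + 1.99 + 0.15 = 13.42 ≈ 13.4 mm.
Precipitation = ε × PW = 0.41 × 13.4 = 5.5 mm.

PW ≈ 13.4 mm; precipitation ≈ 5.5 mm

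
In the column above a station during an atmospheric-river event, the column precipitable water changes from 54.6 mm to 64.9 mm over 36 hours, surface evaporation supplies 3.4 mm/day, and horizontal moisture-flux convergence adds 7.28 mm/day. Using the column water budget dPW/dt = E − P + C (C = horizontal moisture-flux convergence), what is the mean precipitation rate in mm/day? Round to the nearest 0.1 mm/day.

P ≈ 3.8 mm/day

dPW/dt = (64.9 − 54.6) mm / (36/24 day) = +6.867 mm/day.
P = E + C − dPW/dt = 3.4 + (7.28) − (+6.867) = 3.8 mm/day.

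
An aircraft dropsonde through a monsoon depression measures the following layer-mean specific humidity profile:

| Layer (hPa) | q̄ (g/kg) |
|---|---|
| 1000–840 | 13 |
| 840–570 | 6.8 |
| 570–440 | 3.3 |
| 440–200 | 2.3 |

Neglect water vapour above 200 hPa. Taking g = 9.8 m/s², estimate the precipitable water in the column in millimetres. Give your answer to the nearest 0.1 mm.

PW ≈ 50.0 mm

Precipitable water is the column-integrated vapour mass per unit area: PW = (1/g) Σ q̄ Δp, with q in kg/kg and Δp in Pa (1 kg/m² of water = 1 mm).
Layer 1000–840 hPa: Δp = 160 hPa = 16000 Pa, q̄ = 0.013 kg/kg → 0.013 × 16000 / 9.8 = 21.22 mm
Layer 840–570 hPa: Δp = 270 hPa = 27000 Pa, q̄ = 0.0068 kg/kg → 0.0068 × 27000 / 9.8 = 18.73 mm
Layer 570–440 hPa: Δp = 130 hPa = 13000 Pa, q̄ = 0.0033 kg/kg → 0.0033 × 13000 / 9.8 = 4.38 mm
Layer 440–200 hPa: Δp = 240 hPa = 24000 Pa, q̄ = 0.0023 kg/kg → 0.0023 × 24000 / 9.8 = 5.63 mm
PW = 21.22 + 18.73 + 4.38 + 5.63 = 49.96 ≈ 50.0 mm.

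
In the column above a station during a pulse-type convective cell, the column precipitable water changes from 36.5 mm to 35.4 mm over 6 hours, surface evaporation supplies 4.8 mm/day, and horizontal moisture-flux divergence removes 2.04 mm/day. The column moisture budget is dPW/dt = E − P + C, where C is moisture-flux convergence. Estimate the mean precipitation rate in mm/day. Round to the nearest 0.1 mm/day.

dPW/dt = (35.4 − 36.5) mm / (6/24 day) = -4.400 mm/day.
P = E + C − dPW/dt = 4.8 + (-2.04) − (-4.400) = 7.2 mm/day.

P ≈ 7.2 mm/day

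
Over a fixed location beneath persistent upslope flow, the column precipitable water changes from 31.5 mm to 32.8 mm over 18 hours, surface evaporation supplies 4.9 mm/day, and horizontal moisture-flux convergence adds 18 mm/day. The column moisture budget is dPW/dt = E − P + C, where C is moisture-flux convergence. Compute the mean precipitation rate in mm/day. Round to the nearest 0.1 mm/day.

dPW/dt = (32.8 − 31.5) mm / (18/24 day) = +1.733 mm/day.
P = E + C − dPW/dt = 4.9 + (18) − (+1.733) = 21.2 mm/day.

P ≈ 21.2 mm/day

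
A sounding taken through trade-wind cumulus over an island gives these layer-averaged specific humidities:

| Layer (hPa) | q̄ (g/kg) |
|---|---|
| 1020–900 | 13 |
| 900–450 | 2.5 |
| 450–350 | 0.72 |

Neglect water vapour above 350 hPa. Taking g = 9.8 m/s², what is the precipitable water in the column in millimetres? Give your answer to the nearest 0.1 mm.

Precipitable water is the column-integrated vapour mass per unit area: PW = (1/g) Σ q̄ Δp, with q in kg/kg and Δp in Pa (1 kg/m² of water = 1 mm).
Layer 1020–900 hPa: Δp = 120 hPa = 12000 Pa, q̄ = 0.013 kg/kg → 0.013 × 12000 / 9.8 = 15.92 mm
Layer 900–450 hPa: Δp = 450 hPa = 45000 Pa, q̄ = 0.0025 kg/kg → 0.0025 × 45000 / 9.8 = 11.48 mm
Layer 450–350 hPa: Δp = 100 hPa = 10000 Pa, q̄ = 0.00072 kg/kg → 0.00072 × 10000 / 9.8 = 0.73 mm
PW = 15.92 + 11.48 + 0.73 = 28.13 ≈ 28.1 mm.

PW ≈ 28.1 mm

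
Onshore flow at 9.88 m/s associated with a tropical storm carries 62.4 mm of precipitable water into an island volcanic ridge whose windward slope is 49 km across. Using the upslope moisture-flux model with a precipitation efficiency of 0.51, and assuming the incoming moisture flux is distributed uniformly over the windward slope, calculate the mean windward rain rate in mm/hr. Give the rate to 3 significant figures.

R ≈ 23.1 mm/hr

Incoming column moisture flux per unit ridge length: F = V × PW = 9.88 × 62.4 = 616.512 mm·m/s.
Spread over the 49 km slope with efficiency ε = 0.51: R = ε·F/W = 0.51 × 616.512 / 49000 m = 6.417e-03 mm/s.
R = 6.417e-03 × 3600 = 23.1 mm/hr.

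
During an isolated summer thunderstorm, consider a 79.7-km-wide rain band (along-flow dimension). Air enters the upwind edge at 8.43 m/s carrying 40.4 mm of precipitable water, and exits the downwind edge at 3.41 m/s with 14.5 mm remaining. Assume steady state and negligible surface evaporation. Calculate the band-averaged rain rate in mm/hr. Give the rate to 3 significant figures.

R ≈ 13.2 mm/hr

Column moisture flux per unit crosswind length is F = V × PW.
Inflow: F_in = 8.43 × 40.4 = 340.572 mm·m/s
Outflow: F_out = 3.41 × 14.5 = 49.445 mm·m/s
Steady-state rate R = (F_in − F_out)/L = (340.572 − 49.445) / 79700 m = 3.653e-03 mm/s.
R = 3.653e-03 × 3600 = 13.2 mm/hr.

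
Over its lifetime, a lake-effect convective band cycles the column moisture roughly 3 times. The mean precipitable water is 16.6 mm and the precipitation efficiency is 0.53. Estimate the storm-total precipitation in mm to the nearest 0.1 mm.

precipitation ≈ 26.4 mm

Each cycle deposits ε × PW = 0.53 × 16.6 = 8.798 mm.
Over 3 cycles: 3 × 8.798 = 26.4 mm.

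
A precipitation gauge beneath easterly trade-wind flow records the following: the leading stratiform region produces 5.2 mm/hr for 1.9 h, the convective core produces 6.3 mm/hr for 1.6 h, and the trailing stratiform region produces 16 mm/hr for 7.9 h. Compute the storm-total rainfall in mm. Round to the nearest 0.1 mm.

total ≈ 146.4 mm

Total = Σ Rᵢ Δtᵢ = 5.2 × 1.9 + 6.3 × 1.6 + 16 × 7.9
      = 9.88 + 10.08 + 126.4 = 146.4 mm.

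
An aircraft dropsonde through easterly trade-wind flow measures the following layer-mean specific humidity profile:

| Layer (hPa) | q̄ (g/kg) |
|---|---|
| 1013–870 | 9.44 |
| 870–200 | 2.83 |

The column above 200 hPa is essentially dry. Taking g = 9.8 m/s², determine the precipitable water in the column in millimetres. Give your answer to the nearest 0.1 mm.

Precipitable water is the column-integrated vapour mass per unit area: PW = (1/g) Σ q̄ Δp, with q in kg/kg and Δp in Pa (1 kg/m² of water = 1 mm).
Layer 1013–870 hPa: Δp = 143 hPa = 14300 Pa, q̄ = 0.00944 kg/kg → 0.00944 × 14300 / 9.8 = 13.77 mm
Layer 870–200 hPa: Δp = 670 hPa = 67000 Pa, q̄ = 0.00283 kg/kg → 0.00283 × 67000 / 9.8 = 19.35 mm
PW = 13.77 + 19.35 = 33.12 ≈ 33.1 mm.

PW ≈ 33.1 mm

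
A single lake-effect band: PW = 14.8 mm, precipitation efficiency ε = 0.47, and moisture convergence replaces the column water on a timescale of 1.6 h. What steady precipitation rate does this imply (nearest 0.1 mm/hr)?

Each overturning extracts ε × PW = 0.47 × 14.8 = 6.956 mm.
Rate = ε·PW / τ = 6.956 / 1.6 h = 4.3 mm/hr.

R ≈ 4.3 mm/hr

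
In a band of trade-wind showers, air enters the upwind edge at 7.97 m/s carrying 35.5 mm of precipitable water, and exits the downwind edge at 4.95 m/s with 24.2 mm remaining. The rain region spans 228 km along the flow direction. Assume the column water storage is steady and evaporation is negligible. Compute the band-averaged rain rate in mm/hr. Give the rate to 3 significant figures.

R ≈ 2.58 mm/hr

Column moisture flux per unit crosswind length is F = V × PW.
Inflow: F_in = 7.97 × 35.5 = 282.935 mm·m/s
Outflow: F_out = 4.95 × 24.2 = 119.79 mm·m/s
Steady-state rate R = (F_in − F_out)/L = (282.935 − 119.79) / 228000 m = 7.155e-04 mm/s.
R = 7.155e-04 × 3600 = 2.58 mm/hr.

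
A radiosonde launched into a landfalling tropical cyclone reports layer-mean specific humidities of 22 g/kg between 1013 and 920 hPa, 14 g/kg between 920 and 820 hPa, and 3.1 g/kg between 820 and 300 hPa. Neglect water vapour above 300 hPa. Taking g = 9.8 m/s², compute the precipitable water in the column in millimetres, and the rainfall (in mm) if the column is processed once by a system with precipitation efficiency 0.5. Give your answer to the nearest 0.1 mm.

PW ≈ 51.6 mm; rainfall ≈ 25.8 mm

Precipitable water is the column-integrated vapour mass per unit area: PW = (1/g) Σ q̄ Δp, with q in kg/kg and Δp in Pa (1 kg/m² of water = 1 mm).
Layer 1013–920 hPa: Δp = 93 hPa = 9300 Pa, q̄ = 0.022 kg/kg → 0.022 × 9300 / 9.8 = 20.88 mm
Layer 920–820 hPa: Δp = 100 hPa = 10000 Pa, q̄ = 0.014 kg/kg → 0.014 × 10000 / 9.8 = 14.29 mm
Layer 820–300 hPa: Δp = 520 hPa = 52000 Pa, q̄ = 0.0031 kg/kg → 0.0031 × 52000 / 9.8 = 16.45 mm
PW = 20.88 + 14.29 + 16.45 = 51.62 ≈ 51.6 mm.
Rainfall = ε × PW = 0.5 × 51.6 = 25.8 mm.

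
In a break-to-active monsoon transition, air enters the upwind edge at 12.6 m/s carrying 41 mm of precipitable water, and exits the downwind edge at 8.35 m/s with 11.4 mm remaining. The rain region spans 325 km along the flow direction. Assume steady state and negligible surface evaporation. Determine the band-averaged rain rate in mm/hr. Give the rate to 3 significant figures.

Column moisture flux per unit crosswind length is F = V × PW.
Inflow: F_in = 12.6 × 41 = 516.6 mm·m/s
Outflow: F_out = 8.35 × 11.4 = 95.19 mm·m/s
Steady-state rate R = (F_in − F_out)/L = (516.6 − 95.19) / 325000 m = 1.297e-03 mm/s.
R = 1.297e-03 × 3600 = 4.67 mm/hr.

R ≈ 4.67 mm/hr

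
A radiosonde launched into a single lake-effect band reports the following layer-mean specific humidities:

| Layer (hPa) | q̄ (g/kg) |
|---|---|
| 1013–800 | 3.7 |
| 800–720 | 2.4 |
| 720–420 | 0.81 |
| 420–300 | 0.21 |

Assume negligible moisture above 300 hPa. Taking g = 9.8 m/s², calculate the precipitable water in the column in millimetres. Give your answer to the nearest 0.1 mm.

PW ≈ 12.7 mm

Precipitable water is the column-integrated vapour mass per unit area: PW = (1/g) Σ q̄ Δp, with q in kg/kg and Δp in Pa (1 kg/m² of water = 1 mm).
Layer 1013–800 hPa: Δp = 213 hPa = 21300 Pa, q̄ = 0.0037 kg/kg → 0.0037 × 21300 / 9.8 = 8.04 mm
Layer 800–720 hPa: Δp = 80 hPa = 8000 Pa, q̄ = 0.0024 kg/kg → 0.0024 × 8000 / 9.8 = 1.96 mm
Layer 720–420 hPa: Δp = 300 hPa = 30000 Pa, q̄ = 0.00081 kg/kg → 0.00081 × 30000 / 9.8 = 2.48 mm
Layer 420–300 hPa: Δp = 120 hPa = 12000 Pa, q̄ = 0.00021 kg/kg → 0.00021 × 12000 / 9.8 = 0.26 mm
PW = 8.04 + 1.96 + 2.48 + 0.26 = 12.74 ≈ 12.7 mm.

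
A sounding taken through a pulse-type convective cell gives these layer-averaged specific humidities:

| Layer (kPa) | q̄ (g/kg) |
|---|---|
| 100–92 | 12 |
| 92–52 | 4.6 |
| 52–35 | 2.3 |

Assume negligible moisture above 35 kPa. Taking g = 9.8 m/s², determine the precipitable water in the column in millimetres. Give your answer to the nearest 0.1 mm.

PW ≈ 32.6 mm

Precipitable water is the column-integrated vapour mass per unit area: PW = (1/g) Σ q̄ Δp, with q in kg/kg and Δp in Pa (1 kg/m² of water = 1 mm).
Layer 100–92 kPa: Δp = 80 hPa = 8000 Pa, q̄ = 0.012 kg/kg → 0.012 × 8000 / 9.8 = 9.80 mm
Layer 92–52 kPa: Δp = 400 hPa = 40000 Pa, q̄ = 0.0046 kg/kg → 0.0046 × 40000 / 9.8 = 18.78 mm
Layer 52–35 kPa: Δp = 170 hPa = 17000 Pa, q̄ = 0.0023 kg/kg → 0.0023 × 17000 / 9.8 = 3.99 mm
PW = 9.80 + 18.78 + 3.99 = 32.57 ≈ 32.6 mm.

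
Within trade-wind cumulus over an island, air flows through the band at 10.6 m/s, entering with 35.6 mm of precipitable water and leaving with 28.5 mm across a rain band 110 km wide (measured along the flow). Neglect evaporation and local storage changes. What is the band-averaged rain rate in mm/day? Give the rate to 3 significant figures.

Column moisture flux per unit crosswind length is F = V × PW.
Inflow: F_in = 10.6 × 35.6 = 377.36 mm·m/s
Outflow: F_out = 10.6 × 28.5 = 302.1 mm·m/s
Steady-state rate R = (F_in − F_out)/L = (377.36 − 302.1) / 110000 m = 6.842e-04 mm/s.
R = 6.842e-04 × 3600 × 24 = 59.1 mm/day.

R ≈ 59.1 mm/day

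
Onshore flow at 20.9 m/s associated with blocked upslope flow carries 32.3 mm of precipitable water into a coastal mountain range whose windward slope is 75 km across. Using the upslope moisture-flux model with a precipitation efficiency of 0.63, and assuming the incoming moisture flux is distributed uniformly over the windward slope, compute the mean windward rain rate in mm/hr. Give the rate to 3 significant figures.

R ≈ 20.4 mm/hr

Incoming column moisture flux per unit ridge length: F = V × PW = 20.9 × 32.3 = 675.07 mm·m/s.
Spread over the 75 km slope with efficiency ε = 0.63: R = ε·F/W = 0.63 × 675.07 / 75000 m = 5.671e-03 mm/s.
R = 5.671e-03 × 3600 = 20.4 mm/hr.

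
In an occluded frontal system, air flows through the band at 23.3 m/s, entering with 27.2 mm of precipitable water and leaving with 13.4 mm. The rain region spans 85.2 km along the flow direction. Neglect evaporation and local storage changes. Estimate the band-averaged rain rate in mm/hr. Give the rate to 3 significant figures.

R ≈ 13.6 mm/hr

Column moisture flux per unit crosswind length is F = V × PW.
Inflow: F_in = 23.3 × 27.2 = 633.76 mm·m/s
Outflow: F_out = 23.3 × 13.4 = 312.22 mm·m/s
Steady-state rate R = (F_in − F_out)/L = (633.76 − 312.22) / 85200 m = 3.774e-03 mm/s.
R = 3.774e-03 × 3600 = 13.6 mm/hr.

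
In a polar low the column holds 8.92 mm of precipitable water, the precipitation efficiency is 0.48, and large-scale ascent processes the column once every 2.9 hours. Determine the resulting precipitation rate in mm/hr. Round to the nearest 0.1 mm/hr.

Each overturning extracts ε × PW = 0.48 × 8.92 = 4.2816 mm.
Rate = ε·PW / τ = 4.2816 / 2.9 h = 1.5 mm/hr.

R ≈ 1.5 mm/hr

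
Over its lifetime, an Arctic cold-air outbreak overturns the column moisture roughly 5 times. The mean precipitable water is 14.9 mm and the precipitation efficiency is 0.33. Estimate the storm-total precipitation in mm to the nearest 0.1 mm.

Each cycle deposits ε × PW = 0.33 × 14.9 = 4.917 mm.
Over 5 cycles: 5 × 4.917 = 24.6 mm.

precipitation ≈ 24.6 mm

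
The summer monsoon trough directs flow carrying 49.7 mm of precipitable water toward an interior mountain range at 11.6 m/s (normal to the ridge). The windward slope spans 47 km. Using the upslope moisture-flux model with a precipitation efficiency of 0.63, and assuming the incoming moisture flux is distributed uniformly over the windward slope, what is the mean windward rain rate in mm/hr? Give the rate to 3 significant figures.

Incoming column moisture flux per unit ridge length: F = V × PW = 11.6 × 49.7 = 576.52 mm·m/s.
Spread over the 47 km slope with efficiency ε = 0.63: R = ε·F/W = 0.63 × 576.52 / 47000 m = 7.728e-03 mm/s.
R = 7.728e-03 × 3600 = 27.8 mm/hr.

R ≈ 27.8 mm/hr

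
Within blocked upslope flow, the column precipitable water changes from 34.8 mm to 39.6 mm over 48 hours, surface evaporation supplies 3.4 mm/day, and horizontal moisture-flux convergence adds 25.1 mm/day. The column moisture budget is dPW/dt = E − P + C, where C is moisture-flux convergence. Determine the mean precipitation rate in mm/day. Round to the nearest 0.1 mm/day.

P ≈ 26.1 mm/day

dPW/dt = (39.6 − 34.8) mm / (48/24 day) = +2.400 mm/day.
P = E + C − dPW/dt = 3.4 + (25.1) − (+2.400) = 26.1 mm/day.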